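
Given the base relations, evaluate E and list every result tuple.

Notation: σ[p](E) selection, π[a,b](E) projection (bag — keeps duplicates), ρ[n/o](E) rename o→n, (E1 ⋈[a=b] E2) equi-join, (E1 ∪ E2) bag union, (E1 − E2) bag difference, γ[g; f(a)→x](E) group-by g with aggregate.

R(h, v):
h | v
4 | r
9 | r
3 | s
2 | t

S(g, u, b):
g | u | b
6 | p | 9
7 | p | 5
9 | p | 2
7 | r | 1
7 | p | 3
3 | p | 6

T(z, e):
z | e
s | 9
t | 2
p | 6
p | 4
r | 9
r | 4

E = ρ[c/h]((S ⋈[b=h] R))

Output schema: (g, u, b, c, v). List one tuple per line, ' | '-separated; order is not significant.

Row counts bottom-up:
  S → 6
  R → 4
  (S ⋈[b=h] R) → 3
  ρ[c/h]((S ⋈[b=h] R)) → 3

== RESULT ==
g | u | b | c | v
6 | p | 9 | 9 | r
7 | p | 3 | 3 | s
9 | p | 2 | 2 | t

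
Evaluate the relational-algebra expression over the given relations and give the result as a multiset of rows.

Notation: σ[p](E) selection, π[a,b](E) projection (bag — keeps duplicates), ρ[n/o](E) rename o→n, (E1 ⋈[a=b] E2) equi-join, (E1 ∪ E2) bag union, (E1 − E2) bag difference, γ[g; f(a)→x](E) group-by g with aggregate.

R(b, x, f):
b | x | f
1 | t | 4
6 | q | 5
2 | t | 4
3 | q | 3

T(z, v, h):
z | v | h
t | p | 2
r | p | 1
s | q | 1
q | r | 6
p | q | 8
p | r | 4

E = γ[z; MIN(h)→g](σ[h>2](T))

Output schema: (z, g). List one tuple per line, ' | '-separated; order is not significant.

Row counts bottom-up:
  T → 6
  σ[h>2](T) → 3
  γ[z; MIN(h)→g](σ[h>2](T)) → 2

== RESULT ==
z | g
p | 4
q | 6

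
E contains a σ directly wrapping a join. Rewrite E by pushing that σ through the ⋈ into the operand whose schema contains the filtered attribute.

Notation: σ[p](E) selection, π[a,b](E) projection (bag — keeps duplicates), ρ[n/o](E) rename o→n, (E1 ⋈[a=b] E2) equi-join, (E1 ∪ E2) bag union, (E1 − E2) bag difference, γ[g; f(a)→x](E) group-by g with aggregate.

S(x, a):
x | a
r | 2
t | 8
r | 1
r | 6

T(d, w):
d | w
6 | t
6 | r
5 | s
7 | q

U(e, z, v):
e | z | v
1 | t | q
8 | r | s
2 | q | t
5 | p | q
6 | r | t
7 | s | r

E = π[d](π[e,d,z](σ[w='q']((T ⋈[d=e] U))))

σ filters on w, owned by the left side.
E' = π[d](π[e,d,z]((σ[w='q'](T) ⋈[d=e] U)))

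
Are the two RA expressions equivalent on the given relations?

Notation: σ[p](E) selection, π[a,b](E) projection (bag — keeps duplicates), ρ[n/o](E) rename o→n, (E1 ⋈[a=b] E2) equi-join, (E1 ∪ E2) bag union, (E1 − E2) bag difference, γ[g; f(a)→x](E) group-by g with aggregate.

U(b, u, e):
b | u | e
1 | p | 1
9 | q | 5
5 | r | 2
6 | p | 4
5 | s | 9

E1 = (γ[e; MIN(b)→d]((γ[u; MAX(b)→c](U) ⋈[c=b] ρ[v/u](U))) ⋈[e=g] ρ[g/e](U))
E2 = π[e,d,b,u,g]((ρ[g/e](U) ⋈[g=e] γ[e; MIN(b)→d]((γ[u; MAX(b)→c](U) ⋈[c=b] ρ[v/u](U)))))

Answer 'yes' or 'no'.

E1 stepwise |·|:
  U → 5
  γ[u; MAX(b)→c](U) → 4
  U → 5
  ρ[v/u](U) → 5
  (γ[u; MAX(b)→c](U) ⋈[c=b] ρ[v/u](U)) → 6
  γ[e; MIN(b)→d]((γ[u; MAX(b)→c](U) ⋈[c=b] ρ[v/u](U))) → 4
  U → 5
  ρ[g/e](U) → 5
  (γ[e; MIN(b)→d]((γ[u; MAX(b)→c](U) ⋈[c=b] ρ[v/u](U))) ⋈[e=g] ρ[g/e](U)) → 4
E2 stepwise |·|:
  U → 5
  ρ[g/e](U) → 5
  U → 5
  γ[u; MAX(b)→c](U) → 4
  U → 5
  ρ[v/u](U) → 5
  (γ[u; MAX(b)→c](U) ⋈[c=b] ρ[v/u](U)) → 6
  γ[e; MIN(b)→d]((γ[u; MAX(b)→c](U) ⋈[c=b] ρ[v/u](U))) → 4
  (ρ[g/e](U) ⋈[g=e] γ[e; MIN(b)→d]((γ[u; MAX(b)→c](U) ⋈[c=b] ρ[v/u](U)))) → 4
  π[e,d,b,u,g]((ρ[g/e](U) ⋈[g=e] γ[e; MIN(b)→d]((γ[u; MAX(b)→c](U) ⋈[c=b] ρ[v/u](U))))) → 4

E1 and E2 produce the same multiset:
e | d | b | u | g
2 | 5 | 5 | r | 2
4 | 6 | 6 | p | 4
5 | 9 | 9 | q | 5
9 | 5 | 5 | s | 9

yes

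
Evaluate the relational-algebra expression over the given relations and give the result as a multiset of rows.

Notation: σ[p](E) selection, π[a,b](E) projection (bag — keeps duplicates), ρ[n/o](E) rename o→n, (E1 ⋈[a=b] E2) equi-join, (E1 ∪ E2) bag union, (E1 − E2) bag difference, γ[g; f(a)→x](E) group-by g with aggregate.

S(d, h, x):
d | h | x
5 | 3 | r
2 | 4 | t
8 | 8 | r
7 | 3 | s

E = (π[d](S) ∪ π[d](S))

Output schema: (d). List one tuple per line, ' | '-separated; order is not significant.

Subexpression sizes:
  S → 4
  π[d](S) → 4
  S → 4
  π[d](S) → 4
  (π[d](S) ∪ π[d](S)) → 8

== RESULT ==
d
2
2
5
5
7
7
8
8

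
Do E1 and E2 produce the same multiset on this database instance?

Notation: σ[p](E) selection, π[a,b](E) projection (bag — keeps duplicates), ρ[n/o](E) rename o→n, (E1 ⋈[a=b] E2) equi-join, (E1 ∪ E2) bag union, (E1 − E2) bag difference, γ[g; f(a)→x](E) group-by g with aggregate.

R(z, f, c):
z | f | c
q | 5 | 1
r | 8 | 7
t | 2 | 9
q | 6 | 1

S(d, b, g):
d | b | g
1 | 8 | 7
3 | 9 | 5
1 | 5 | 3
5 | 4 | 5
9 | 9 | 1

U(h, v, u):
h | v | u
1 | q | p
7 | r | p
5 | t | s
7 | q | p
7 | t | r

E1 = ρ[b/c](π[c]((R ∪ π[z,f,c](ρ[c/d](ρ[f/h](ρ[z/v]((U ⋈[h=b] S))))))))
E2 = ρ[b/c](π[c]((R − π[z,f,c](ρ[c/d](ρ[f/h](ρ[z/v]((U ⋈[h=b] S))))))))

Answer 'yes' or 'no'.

E1 subexpression sizes:
  R → 4
  U → 5
  S → 5
  (U ⋈[h=b] S) → 1
  ρ[z/v]((U ⋈[h=b] S)) → 1
  ρ[f/h](ρ[z/v]((U ⋈[h=b] S))) → 1
  ρ[c/d](ρ[f/h](ρ[z/v]((U ⋈[h=b] S)))) → 1
  π[z,f,c](ρ[c/d](ρ[f/h](ρ[z/v]((U ⋈[h=b] S))))) → 1
  (R ∪ π[z,f,c](ρ[c/d](ρ[f/h](ρ[z/v]((U ⋈[h=b] S)))))) → 5
  π[c]((R ∪ π[z,f,c](ρ[c/d](ρ[f/h](ρ[z/v]((U ⋈[h=b] S))))))) → 5
  ρ[b/c](π[c]((R ∪ π[z,f,c](ρ[c/d](ρ[f/h](ρ[z/v]((U ⋈[h=b] S)))))))) → 5
E2 subexpression sizes:
  R → 4
  U → 5
  S → 5
  (U ⋈[h=b] S) → 1
  ρ[z/v]((U ⋈[h=b] S)) → 1
  ρ[f/h](ρ[z/v]((U ⋈[h=b] S))) → 1
  ρ[c/d](ρ[f/h](ρ[z/v]((U ⋈[h=b] S)))) → 1
  π[z,f,c](ρ[c/d](ρ[f/h](ρ[z/v]((U ⋈[h=b] S))))) → 1
  (R − π[z,f,c](ρ[c/d](ρ[f/h](ρ[z/v]((U ⋈[h=b] S)))))) → 4
  π[c]((R − π[z,f,c](ρ[c/d](ρ[f/h](ρ[z/v]((U ⋈[h=b] S))))))) → 4
  ρ[b/c](π[c]((R − π[z,f,c](ρ[c/d](ρ[f/h](ρ[z/v]((U ⋈[h=b] S)))))))) → 4

E1 result:
b
1
1
1
7
9
E2 result:
b
1
1
7
9
Witness: (1,) appears 3× in E1 but 2× in E2.

no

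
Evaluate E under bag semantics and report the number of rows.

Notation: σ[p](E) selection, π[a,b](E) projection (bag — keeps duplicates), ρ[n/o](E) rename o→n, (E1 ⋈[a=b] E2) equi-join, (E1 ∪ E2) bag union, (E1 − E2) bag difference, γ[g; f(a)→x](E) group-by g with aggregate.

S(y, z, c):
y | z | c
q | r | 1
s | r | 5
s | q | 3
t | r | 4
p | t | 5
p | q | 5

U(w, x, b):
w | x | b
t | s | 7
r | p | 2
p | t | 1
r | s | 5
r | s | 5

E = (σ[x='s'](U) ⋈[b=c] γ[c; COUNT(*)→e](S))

Stepwise |·|:
  U → 5
  σ[x='s'](U) → 3
  S → 6
  γ[c; COUNT(*)→e](S) → 4
  (σ[x='s'](U) ⋈[b=c] γ[c; COUNT(*)→e](S)) → 2

|E| = 2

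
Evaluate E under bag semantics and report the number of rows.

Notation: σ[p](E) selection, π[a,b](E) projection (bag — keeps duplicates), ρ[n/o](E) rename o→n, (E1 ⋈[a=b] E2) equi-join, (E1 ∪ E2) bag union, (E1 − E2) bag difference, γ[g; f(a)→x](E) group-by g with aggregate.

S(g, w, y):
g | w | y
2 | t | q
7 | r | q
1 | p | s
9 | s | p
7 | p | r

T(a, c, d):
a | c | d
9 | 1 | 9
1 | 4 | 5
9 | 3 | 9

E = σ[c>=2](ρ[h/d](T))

Per-node cardinality:
  T → 3
  ρ[h/d](T) → 3
  σ[c>=2](ρ[h/d](T)) → 2

|E| = 2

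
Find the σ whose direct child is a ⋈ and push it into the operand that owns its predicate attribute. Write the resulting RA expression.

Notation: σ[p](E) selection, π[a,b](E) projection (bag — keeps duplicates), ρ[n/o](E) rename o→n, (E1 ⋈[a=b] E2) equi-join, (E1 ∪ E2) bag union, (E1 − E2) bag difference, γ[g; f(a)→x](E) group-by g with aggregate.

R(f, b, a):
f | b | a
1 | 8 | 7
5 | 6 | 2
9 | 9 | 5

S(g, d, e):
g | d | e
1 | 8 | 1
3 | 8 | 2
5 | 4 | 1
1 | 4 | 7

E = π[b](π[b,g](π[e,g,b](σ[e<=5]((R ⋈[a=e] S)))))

σ filters on e, owned by the right side.
E' = π[b](π[b,g](π[e,g,b]((R ⋈[a=e] σ[e<=5](S)))))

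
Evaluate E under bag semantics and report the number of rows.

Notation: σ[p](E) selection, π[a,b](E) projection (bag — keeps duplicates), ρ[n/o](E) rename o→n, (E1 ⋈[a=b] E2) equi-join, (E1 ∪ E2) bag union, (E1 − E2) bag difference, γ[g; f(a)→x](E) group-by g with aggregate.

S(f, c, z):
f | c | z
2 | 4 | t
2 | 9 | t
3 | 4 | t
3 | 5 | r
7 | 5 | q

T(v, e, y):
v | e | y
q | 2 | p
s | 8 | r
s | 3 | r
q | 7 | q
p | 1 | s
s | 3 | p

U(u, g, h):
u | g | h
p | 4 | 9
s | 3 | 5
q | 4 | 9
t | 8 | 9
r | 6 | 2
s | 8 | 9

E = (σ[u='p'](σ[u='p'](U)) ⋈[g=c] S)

Stepwise |·|:
  U → 6
  σ[u='p'](U) → 1
  σ[u='p'](σ[u='p'](U)) → 1
  S → 5
  (σ[u='p'](σ[u='p'](U)) ⋈[g=c] S) → 2

|E| = 2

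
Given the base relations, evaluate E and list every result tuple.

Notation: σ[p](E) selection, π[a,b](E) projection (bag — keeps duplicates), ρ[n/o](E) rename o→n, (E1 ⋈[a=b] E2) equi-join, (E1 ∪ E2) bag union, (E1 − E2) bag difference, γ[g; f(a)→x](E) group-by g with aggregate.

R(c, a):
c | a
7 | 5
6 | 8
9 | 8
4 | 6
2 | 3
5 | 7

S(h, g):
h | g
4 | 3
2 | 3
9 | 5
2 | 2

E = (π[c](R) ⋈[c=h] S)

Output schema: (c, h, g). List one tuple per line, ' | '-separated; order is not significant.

Stepwise |·|:
  R → 6
  π[c](R) → 6
  S → 4
  (π[c](R) ⋈[c=h] S) → 4

== RESULT ==
c | h | g
2 | 2 | 2
2 | 2 | 3
4 | 4 | 3
9 | 9 | 5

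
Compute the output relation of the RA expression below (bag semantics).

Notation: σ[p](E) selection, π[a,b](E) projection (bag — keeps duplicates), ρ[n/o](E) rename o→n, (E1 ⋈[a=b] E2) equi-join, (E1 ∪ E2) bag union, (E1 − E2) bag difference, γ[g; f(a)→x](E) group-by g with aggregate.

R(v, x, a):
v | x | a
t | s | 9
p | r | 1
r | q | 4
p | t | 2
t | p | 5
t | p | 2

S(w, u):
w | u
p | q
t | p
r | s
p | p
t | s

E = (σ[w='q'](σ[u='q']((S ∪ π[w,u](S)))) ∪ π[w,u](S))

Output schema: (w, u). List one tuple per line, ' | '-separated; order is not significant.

Stepwise |·|:
  S → 5
  S → 5
  π[w,u](S) → 5
  (S ∪ π[w,u](S)) → 10
  σ[u='q']((S ∪ π[w,u](S))) → 2
  σ[w='q'](σ[u='q']((S ∪ π[w,u](S)))) → 0
  S → 5
  π[w,u](S) → 5
  (σ[w='q'](σ[u='q']((S ∪ π[w,u](S)))) ∪ π[w,u](S)) → 5

== RESULT ==
w | u
p | p
p | q
r | s
t | p
t | s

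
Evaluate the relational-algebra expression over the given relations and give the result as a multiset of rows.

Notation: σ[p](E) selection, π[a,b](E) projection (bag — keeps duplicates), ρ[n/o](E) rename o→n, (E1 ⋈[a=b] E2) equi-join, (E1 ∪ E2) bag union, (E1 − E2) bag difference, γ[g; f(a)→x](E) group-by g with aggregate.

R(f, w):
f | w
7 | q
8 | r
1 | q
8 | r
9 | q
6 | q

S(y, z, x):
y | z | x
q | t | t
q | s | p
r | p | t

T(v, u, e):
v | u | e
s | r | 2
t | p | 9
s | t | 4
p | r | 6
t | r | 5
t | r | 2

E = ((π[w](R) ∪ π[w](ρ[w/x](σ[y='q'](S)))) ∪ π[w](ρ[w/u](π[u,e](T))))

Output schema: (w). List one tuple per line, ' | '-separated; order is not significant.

Stepwise |·|:
  R → 6
  π[w](R) → 6
  S → 3
  σ[y='q'](S) → 2
  ρ[w/x](σ[y='q'](S)) → 2
  π[w](ρ[w/x](σ[y='q'](S))) → 2
  (π[w](R) ∪ π[w](ρ[w/x](σ[y='q'](S)))) → 8
  T → 6
  π[u,e](T) → 6
  ρ[w/u](π[u,e](T)) → 6
  π[w](ρ[w/u](π[u,e](T))) → 6
  ((π[w](R) ∪ π[w](ρ[w/x](σ[y='q'](S)))) ∪ π[w](ρ[w/u](π[u,e](T)))) → 14

== RESULT ==
w
p
p
q
q
q
q
r
r
r
r
r
r
t
t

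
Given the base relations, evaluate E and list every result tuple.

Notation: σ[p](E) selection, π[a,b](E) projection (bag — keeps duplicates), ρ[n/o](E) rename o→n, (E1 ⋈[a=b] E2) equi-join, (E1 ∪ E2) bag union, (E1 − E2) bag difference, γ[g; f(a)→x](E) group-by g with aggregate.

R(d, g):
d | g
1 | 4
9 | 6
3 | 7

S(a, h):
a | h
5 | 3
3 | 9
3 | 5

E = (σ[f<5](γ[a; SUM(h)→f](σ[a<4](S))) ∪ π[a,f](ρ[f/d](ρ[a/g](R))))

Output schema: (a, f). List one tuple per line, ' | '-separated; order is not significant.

Row counts bottom-up:
  S → 3
  σ[a<4](S) → 2
  γ[a; SUM(h)→f](σ[a<4](S)) → 1
  σ[f<5](γ[a; SUM(h)→f](σ[a<4](S))) → 0
  R → 3
  ρ[a/g](R) → 3
  ρ[f/d](ρ[a/g](R)) → 3
  π[a,f](ρ[f/d](ρ[a/g](R))) → 3
  (σ[f<5](γ[a; SUM(h)→f](σ[a<4](S))) ∪ π[a,f](ρ[f/d](ρ[a/g](R)))) → 3

== RESULT ==
a | f
4 | 1
6 | 9
7 | 3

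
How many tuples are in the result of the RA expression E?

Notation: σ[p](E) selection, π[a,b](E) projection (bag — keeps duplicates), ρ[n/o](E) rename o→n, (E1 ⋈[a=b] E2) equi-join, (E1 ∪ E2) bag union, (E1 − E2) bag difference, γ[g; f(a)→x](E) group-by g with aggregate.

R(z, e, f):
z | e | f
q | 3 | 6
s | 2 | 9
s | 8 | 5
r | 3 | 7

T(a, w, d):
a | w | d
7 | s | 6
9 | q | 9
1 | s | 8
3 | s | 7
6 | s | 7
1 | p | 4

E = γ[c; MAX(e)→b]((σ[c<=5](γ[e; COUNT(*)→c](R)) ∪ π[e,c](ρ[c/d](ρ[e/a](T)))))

Row counts bottom-up:
  R → 4
  γ[e; COUNT(*)→c](R) → 3
  σ[c<=5](γ[e; COUNT(*)→c](R)) → 3
  T → 6
  ρ[e/a](T) → 6
  ρ[c/d](ρ[e/a](T)) → 6
  π[e,c](ρ[c/d](ρ[e/a](T))) → 6
  (σ[c<=5](γ[e; COUNT(*)→c](R)) ∪ π[e,c](ρ[c/d](ρ[e/a](T)))) → 9
  γ[c; MAX(e)→b]((σ[c<=5](γ[e; COUNT(*)→c](R)) ∪ π[e,c](ρ[c/d](ρ[e/a](T))))) → 7

|E| = 7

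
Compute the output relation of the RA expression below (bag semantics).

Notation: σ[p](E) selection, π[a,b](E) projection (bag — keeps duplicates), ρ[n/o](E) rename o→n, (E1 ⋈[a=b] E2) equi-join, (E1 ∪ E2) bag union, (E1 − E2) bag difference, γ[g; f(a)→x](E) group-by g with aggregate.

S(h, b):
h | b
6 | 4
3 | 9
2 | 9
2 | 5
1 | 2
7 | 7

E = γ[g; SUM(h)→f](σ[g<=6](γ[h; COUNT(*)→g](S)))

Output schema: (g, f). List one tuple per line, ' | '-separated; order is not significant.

Row counts bottom-up:
  S → 6
  γ[h; COUNT(*)→g](S) → 5
  σ[g<=6](γ[h; COUNT(*)→g](S)) → 5
  γ[g; SUM(h)→f](σ[g<=6](γ[h; COUNT(*)→g](S))) → 2

== RESULT ==
g | f
1 | 17
2 | 2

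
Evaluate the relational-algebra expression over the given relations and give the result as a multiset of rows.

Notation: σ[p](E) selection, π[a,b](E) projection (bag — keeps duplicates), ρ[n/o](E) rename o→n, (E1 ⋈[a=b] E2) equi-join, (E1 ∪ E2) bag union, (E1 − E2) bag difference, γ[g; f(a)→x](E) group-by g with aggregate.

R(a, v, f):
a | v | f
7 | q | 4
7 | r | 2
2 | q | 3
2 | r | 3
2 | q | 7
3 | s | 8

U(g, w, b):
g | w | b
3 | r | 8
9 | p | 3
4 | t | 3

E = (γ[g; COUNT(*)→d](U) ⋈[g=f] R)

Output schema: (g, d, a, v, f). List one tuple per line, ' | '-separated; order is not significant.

Subexpression sizes:
  U → 3
  γ[g; COUNT(*)→d](U) → 3
  R → 6
  (γ[g; COUNT(*)→d](U) ⋈[g=f] R) → 3

== RESULT ==
g | d | a | v | f
3 | 1 | 2 | q | 3
3 | 1 | 2 | r | 3
4 | 1 | 7 | q | 4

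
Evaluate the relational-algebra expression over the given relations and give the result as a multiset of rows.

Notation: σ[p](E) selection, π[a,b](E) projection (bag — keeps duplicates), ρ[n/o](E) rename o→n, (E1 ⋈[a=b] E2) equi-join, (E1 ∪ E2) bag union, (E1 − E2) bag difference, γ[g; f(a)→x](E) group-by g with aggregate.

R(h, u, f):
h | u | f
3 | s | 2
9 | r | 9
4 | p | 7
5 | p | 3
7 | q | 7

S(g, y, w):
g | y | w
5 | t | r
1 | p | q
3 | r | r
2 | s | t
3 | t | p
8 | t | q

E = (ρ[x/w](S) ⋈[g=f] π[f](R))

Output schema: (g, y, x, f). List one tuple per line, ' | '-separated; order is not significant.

Per-node cardinality:
  S → 6
  ρ[x/w](S) → 6
  R → 5
  π[f](R) → 5
  (ρ[x/w](S) ⋈[g=f] π[f](R)) → 3

== RESULT ==
g | y | x | f
2 | s | t | 2
3 | r | r | 3
3 | t | p | 3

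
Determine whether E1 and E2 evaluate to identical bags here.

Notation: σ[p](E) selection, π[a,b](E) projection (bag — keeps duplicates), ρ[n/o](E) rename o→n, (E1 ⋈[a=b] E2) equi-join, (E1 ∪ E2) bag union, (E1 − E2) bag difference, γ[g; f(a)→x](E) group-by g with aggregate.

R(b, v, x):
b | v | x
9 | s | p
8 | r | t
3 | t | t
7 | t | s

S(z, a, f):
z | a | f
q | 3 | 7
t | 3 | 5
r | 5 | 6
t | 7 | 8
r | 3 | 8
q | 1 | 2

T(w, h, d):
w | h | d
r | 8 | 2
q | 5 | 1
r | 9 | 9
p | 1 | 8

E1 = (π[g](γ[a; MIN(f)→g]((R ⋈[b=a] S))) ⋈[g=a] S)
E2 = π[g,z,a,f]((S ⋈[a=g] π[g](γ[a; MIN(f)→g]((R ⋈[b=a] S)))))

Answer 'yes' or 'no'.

E1 subexpression sizes:
  R → 4
  S → 6
  (R ⋈[b=a] S) → 4
  γ[a; MIN(f)→g]((R ⋈[b=a] S)) → 2
  π[g](γ[a; MIN(f)→g]((R ⋈[b=a] S))) → 2
  S → 6
  (π[g](γ[a; MIN(f)→g]((R ⋈[b=a] S))) ⋈[g=a] S) → 1
E2 subexpression sizes:
  S → 6
  R → 4
  S → 6
  (R ⋈[b=a] S) → 4
  γ[a; MIN(f)→g]((R ⋈[b=a] S)) → 2
  π[g](γ[a; MIN(f)→g]((R ⋈[b=a] S))) → 2
  (S ⋈[a=g] π[g](γ[a; MIN(f)→g]((R ⋈[b=a] S)))) → 1
  π[g,z,a,f]((S ⋈[a=g] π[g](γ[a; MIN(f)→g]((R ⋈[b=a] S))))) → 1

E1 and E2 produce the same multiset:
g | z | a | f
5 | r | 5 | 6

yes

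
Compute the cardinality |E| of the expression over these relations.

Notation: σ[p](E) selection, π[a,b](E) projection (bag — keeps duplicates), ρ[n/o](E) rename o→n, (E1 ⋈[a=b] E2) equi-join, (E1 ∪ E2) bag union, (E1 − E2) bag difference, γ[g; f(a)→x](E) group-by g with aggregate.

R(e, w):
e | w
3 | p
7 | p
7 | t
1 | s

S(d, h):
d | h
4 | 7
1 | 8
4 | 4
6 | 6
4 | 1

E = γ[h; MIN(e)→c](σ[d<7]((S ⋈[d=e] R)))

Row counts bottom-up:
  S → 5
  R → 4
  (S ⋈[d=e] R) → 1
  σ[d<7]((S ⋈[d=e] R)) → 1
  γ[h; MIN(e)→c](σ[d<7]((S ⋈[d=e] R))) → 1

|E| = 1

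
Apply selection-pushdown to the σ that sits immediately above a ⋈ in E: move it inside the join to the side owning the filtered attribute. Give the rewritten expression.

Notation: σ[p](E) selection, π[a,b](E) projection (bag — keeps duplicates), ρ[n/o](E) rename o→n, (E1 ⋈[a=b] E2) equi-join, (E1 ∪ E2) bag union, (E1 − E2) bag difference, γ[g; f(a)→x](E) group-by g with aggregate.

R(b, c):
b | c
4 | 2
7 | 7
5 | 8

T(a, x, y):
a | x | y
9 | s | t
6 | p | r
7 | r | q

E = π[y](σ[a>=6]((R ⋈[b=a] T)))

σ filters on a, owned by the right side.
E' = π[y]((R ⋈[b=a] σ[a>=6](T)))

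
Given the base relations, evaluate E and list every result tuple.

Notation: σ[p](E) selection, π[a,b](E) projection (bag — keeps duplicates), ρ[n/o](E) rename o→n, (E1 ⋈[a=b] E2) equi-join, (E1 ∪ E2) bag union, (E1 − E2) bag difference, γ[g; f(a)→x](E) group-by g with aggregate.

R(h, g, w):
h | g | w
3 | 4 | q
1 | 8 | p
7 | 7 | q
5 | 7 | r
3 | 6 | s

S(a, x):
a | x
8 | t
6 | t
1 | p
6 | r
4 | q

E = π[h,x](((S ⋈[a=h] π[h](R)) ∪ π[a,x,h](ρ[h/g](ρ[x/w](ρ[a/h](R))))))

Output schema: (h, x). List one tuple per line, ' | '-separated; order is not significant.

Row counts bottom-up:
  S → 5
  R → 5
  π[h](R) → 5
  (S ⋈[a=h] π[h](R)) → 1
  R → 5
  ρ[a/h](R) → 5
  ρ[x/w](ρ[a/h](R)) → 5
  ρ[h/g](ρ[x/w](ρ[a/h](R))) → 5
  π[a,x,h](ρ[h/g](ρ[x/w](ρ[a/h](R)))) → 5
  ((S ⋈[a=h] π[h](R)) ∪ π[a,x,h](ρ[h/g](ρ[x/w](ρ[a/h](R))))) → 6
  π[h,x](((S ⋈[a=h] π[h](R)) ∪ π[a,x,h](ρ[h/g](ρ[x/w](ρ[a/h](R)))))) → 6

== RESULT ==
h | x
1 | p
4 | q
6 | s
7 | q
7 | r
8 | p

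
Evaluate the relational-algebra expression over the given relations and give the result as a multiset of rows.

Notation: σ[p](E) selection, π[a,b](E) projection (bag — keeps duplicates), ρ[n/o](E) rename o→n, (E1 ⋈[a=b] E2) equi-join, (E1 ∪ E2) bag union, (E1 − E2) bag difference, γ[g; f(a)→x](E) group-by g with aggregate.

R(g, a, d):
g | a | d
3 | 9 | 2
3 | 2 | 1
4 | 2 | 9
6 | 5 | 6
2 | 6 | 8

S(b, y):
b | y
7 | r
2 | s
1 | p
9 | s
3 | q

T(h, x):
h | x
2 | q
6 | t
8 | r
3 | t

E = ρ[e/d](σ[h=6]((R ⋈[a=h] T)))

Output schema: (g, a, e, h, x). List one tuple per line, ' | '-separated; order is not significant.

Row counts bottom-up:
  R → 5
  T → 4
  (R ⋈[a=h] T) → 3
  σ[h=6]((R ⋈[a=h] T)) → 1
  ρ[e/d](σ[h=6]((R ⋈[a=h] T))) → 1

== RESULT ==
g | a | e | h | x
2 | 6 | 8 | 6 | t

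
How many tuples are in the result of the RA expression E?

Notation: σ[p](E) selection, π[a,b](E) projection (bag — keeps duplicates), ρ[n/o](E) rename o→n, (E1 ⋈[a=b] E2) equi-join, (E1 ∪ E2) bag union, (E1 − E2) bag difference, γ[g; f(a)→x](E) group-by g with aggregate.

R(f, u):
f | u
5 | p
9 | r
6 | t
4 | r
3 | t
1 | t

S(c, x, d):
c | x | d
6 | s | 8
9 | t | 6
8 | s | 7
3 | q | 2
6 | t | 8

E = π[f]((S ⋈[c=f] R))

Stepwise |·|:
  S → 5
  R → 6
  (S ⋈[c=f] R) → 4
  π[f]((S ⋈[c=f] R)) → 4

|E| = 4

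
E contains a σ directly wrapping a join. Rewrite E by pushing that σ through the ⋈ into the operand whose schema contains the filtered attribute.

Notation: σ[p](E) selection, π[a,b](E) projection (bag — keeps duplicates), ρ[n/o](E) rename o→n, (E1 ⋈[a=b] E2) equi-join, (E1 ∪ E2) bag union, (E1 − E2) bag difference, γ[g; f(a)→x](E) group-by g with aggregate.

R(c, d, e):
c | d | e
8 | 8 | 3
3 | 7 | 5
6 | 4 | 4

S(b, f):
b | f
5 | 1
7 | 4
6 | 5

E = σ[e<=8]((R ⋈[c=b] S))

σ filters on e, owned by the left side.
E' = (σ[e<=8](R) ⋈[c=b] S)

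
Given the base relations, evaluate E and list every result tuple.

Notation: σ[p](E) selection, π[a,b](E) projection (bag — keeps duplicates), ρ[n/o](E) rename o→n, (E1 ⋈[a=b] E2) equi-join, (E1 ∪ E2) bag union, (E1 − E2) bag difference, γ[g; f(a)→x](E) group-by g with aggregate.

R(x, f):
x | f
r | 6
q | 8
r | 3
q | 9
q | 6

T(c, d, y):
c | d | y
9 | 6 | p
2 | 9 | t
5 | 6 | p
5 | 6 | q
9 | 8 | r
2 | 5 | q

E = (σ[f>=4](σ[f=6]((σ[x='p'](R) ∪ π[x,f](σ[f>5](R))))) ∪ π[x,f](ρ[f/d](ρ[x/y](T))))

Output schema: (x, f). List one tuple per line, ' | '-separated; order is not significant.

Row counts bottom-up:
  R → 5
  σ[x='p'](R) → 0
  R → 5
  σ[f>5](R) → 4
  π[x,f](σ[f>5](R)) → 4
  (σ[x='p'](R) ∪ π[x,f](σ[f>5](R))) → 4
  σ[f=6]((σ[x='p'](R) ∪ π[x,f](σ[f>5](R)))) → 2
  σ[f>=4](σ[f=6]((σ[x='p'](R) ∪ π[x,f](σ[f>5](R))))) → 2
  T → 6
  ρ[x/y](T) → 6
  ρ[f/d](ρ[x/y](T)) → 6
  π[x,f](ρ[f/d](ρ[x/y](T))) → 6
  (σ[f>=4](σ[f=6]((σ[x='p'](R) ∪ π[x,f](σ[f>5](R))))) ∪ π[x,f](ρ[f/d](ρ[x/y](T)))) → 8

== RESULT ==
x | f
p | 6
p | 6
q | 5
q | 6
q | 6
r | 6
r | 8
t | 9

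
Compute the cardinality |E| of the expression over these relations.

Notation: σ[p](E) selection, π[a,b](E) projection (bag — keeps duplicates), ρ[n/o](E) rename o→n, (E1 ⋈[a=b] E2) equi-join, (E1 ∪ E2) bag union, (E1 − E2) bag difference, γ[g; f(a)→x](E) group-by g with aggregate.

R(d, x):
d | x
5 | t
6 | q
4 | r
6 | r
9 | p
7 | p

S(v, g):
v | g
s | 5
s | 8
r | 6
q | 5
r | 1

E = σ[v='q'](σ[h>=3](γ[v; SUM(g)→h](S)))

Subexpression sizes:
  S → 5
  γ[v; SUM(g)→h](S) → 3
  σ[h>=3](γ[v; SUM(g)→h](S)) → 3
  σ[v='q'](σ[h>=3](γ[v; SUM(g)→h](S))) → 1

|E| = 1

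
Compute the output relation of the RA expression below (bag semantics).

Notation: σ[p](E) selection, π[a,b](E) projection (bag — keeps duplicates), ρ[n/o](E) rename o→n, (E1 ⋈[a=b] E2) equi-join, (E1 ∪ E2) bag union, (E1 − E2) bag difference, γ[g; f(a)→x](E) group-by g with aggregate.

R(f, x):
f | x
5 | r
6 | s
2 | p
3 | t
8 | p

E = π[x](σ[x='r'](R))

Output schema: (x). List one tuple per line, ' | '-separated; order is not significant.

Subexpression sizes:
  R → 5
  σ[x='r'](R) → 1
  π[x](σ[x='r'](R)) → 1

== RESULT ==
x
r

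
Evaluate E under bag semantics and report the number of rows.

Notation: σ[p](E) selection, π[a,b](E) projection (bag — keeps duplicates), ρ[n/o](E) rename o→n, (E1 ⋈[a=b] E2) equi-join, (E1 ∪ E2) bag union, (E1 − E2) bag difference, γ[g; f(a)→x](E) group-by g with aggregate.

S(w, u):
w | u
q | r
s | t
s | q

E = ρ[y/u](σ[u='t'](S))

Row counts bottom-up:
  S → 3
  σ[u='t'](S) → 1
  ρ[y/u](σ[u='t'](S)) → 1

|E| = 1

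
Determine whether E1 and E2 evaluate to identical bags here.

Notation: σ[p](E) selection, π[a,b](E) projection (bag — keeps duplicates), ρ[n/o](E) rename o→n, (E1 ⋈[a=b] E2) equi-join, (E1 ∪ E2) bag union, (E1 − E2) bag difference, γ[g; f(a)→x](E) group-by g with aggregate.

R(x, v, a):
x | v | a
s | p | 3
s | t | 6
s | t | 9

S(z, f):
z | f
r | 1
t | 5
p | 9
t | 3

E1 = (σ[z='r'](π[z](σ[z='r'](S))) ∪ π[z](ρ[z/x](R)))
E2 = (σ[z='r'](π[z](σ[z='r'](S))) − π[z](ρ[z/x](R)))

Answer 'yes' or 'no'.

E1 stepwise |·|:
  S → 4
  σ[z='r'](S) → 1
  π[z](σ[z='r'](S)) → 1
  σ[z='r'](π[z](σ[z='r'](S))) → 1
  R → 3
  ρ[z/x](R) → 3
  π[z](ρ[z/x](R)) → 3
  (σ[z='r'](π[z](σ[z='r'](S))) ∪ π[z](ρ[z/x](R))) → 4
E2 stepwise |·|:
  S → 4
  σ[z='r'](S) → 1
  π[z](σ[z='r'](S)) → 1
  σ[z='r'](π[z](σ[z='r'](S))) → 1
  R → 3
  ρ[z/x](R) → 3
  π[z](ρ[z/x](R)) → 3
  (σ[z='r'](π[z](σ[z='r'](S))) − π[z](ρ[z/x](R))) → 1

E1 result:
z
r
s
s
s
E2 result:
z
r
Witness: ('s',) appears 3× in E1 but 0× in E2.

no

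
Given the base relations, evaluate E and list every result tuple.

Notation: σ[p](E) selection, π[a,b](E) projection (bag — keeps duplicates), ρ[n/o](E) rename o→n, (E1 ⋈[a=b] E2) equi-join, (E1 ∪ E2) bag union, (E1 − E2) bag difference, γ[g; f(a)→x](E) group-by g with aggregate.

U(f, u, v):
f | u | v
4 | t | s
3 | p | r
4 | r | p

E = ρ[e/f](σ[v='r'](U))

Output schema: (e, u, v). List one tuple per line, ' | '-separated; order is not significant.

Subexpression sizes:
  U → 3
  σ[v='r'](U) → 1
  ρ[e/f](σ[v='r'](U)) → 1

== RESULT ==
e | u | v
3 | p | r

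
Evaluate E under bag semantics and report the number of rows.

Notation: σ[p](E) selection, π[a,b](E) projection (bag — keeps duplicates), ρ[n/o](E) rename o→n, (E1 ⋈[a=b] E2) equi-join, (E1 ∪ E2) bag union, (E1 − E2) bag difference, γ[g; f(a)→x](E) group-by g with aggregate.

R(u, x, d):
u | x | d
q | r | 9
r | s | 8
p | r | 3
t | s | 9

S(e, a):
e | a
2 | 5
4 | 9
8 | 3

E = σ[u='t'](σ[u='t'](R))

Subexpression sizes:
  R → 4
  σ[u='t'](R) → 1
  σ[u='t'](σ[u='t'](R)) → 1

|E| = 1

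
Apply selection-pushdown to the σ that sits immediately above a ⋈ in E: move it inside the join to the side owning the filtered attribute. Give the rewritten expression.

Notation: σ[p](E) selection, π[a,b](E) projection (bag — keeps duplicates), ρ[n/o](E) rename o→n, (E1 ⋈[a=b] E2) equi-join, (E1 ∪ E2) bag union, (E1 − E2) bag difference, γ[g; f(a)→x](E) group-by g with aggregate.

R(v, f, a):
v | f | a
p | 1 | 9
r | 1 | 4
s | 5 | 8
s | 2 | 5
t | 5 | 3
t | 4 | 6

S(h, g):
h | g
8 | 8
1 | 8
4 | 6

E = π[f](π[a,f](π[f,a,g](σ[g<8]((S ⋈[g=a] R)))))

σ filters on g, owned by the left side.
E' = π[f](π[a,f](π[f,a,g]((σ[g<8](S) ⋈[g=a] R))))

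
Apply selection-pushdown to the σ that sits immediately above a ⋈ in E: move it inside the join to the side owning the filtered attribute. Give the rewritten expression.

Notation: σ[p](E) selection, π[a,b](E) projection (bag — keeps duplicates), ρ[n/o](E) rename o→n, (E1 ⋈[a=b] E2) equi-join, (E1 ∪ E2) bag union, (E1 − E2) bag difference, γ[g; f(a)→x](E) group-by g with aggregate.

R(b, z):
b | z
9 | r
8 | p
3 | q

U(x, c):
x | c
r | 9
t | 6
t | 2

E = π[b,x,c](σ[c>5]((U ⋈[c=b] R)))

σ filters on c, owned by the left side.
E' = π[b,x,c]((σ[c>5](U) ⋈[c=b] R))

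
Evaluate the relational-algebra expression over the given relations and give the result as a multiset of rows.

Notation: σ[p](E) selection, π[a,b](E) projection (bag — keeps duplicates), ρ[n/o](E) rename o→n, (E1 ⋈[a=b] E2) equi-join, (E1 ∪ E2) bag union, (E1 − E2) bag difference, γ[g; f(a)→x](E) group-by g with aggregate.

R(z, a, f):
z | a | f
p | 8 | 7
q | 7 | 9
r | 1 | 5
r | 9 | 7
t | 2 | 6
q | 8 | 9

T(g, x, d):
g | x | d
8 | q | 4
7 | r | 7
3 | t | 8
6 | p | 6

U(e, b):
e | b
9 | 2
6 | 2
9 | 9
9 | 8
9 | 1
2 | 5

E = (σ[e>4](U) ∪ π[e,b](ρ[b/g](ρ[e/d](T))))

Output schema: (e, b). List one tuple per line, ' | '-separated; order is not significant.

Per-node cardinality:
  U → 6
  σ[e>4](U) → 5
  T → 4
  ρ[e/d](T) → 4
  ρ[b/g](ρ[e/d](T)) → 4
  π[e,b](ρ[b/g](ρ[e/d](T))) → 4
  (σ[e>4](U) ∪ π[e,b](ρ[b/g](ρ[e/d](T)))) → 9

== RESULT ==
e | b
4 | 8
6 | 2
6 | 6
7 | 7
8 | 3
9 | 1
9 | 2
9 | 8
9 | 9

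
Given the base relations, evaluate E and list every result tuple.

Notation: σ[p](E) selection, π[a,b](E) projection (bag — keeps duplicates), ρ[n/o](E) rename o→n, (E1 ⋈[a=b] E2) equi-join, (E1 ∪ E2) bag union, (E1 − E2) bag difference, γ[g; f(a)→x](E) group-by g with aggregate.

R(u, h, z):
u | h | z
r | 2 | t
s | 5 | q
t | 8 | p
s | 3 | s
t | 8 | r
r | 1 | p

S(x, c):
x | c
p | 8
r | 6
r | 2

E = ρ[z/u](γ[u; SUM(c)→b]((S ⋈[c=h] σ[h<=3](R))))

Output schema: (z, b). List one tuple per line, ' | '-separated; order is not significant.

Row counts bottom-up:
  S → 3
  R → 6
  σ[h<=3](R) → 3
  (S ⋈[c=h] σ[h<=3](R)) → 1
  γ[u; SUM(c)→b]((S ⋈[c=h] σ[h<=3](R))) → 1
  ρ[z/u](γ[u; SUM(c)→b]((S ⋈[c=h] σ[h<=3](R)))) → 1

== RESULT ==
z | b
r | 2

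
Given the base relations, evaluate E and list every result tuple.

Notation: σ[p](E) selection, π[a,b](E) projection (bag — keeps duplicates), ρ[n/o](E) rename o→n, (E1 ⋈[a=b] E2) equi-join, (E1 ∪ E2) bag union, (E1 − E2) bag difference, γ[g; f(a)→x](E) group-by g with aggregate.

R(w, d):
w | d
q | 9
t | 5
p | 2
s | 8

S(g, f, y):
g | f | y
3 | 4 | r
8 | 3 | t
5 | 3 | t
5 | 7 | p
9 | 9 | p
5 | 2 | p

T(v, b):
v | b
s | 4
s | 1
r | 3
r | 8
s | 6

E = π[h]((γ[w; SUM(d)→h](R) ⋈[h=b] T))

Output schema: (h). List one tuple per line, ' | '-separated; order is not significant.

Subexpression sizes:
  R → 4
  γ[w; SUM(d)→h](R) → 4
  T → 5
  (γ[w; SUM(d)→h](R) ⋈[h=b] T) → 1
  π[h]((γ[w; SUM(d)→h](R) ⋈[h=b] T)) → 1

== RESULT ==
h
8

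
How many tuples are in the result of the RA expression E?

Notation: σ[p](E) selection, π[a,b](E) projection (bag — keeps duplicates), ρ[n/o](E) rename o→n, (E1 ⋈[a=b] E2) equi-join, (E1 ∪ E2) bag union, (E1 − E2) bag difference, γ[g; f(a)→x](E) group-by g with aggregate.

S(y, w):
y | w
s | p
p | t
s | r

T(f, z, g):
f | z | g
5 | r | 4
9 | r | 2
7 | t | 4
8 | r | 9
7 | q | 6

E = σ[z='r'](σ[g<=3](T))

Stepwise |·|:
  T → 5
  σ[g<=3](T) → 1
  σ[z='r'](σ[g<=3](T)) → 1

|E| = 1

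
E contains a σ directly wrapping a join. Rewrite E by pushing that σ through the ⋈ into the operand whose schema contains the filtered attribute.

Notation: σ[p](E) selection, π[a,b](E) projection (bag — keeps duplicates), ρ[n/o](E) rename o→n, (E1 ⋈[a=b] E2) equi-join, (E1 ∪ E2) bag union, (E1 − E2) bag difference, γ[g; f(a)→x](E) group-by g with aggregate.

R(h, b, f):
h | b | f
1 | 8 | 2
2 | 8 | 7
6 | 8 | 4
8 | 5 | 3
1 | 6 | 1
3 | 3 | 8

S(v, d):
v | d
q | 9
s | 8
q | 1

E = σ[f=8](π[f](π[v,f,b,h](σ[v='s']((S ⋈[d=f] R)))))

σ filters on v, owned by the left side.
E' = σ[f=8](π[f](π[v,f,b,h]((σ[v='s'](S) ⋈[d=f] R))))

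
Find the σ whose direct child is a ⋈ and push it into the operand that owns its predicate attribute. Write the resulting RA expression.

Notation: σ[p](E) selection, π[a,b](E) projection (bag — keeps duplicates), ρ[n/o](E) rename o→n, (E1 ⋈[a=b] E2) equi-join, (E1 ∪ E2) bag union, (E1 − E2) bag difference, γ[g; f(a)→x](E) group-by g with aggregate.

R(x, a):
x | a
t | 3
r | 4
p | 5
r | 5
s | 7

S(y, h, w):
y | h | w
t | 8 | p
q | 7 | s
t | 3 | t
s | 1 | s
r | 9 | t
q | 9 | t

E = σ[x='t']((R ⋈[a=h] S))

σ filters on x, owned by the left side.
E' = (σ[x='t'](R) ⋈[a=h] S)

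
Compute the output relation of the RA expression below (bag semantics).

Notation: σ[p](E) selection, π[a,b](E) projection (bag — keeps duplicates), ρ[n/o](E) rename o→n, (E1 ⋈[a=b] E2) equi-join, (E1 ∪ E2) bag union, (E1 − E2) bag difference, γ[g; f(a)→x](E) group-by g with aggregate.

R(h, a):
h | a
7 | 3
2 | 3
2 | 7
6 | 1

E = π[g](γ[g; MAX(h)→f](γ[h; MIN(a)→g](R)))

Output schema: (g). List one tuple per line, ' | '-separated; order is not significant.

Row counts bottom-up:
  R → 4
  γ[h; MIN(a)→g](R) → 3
  γ[g; MAX(h)→f](γ[h; MIN(a)→g](R)) → 2
  π[g](γ[g; MAX(h)→f](γ[h; MIN(a)→g](R))) → 2

== RESULT ==
g
1
3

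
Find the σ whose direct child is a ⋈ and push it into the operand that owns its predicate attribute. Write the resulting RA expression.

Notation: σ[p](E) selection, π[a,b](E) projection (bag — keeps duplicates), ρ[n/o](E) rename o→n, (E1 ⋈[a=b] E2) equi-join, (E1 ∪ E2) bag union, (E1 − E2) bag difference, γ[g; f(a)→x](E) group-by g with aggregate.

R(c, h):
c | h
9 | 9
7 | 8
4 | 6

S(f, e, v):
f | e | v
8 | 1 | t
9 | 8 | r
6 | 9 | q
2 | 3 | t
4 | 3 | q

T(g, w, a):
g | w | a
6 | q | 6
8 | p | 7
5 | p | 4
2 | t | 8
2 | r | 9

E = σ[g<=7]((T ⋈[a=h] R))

σ filters on g, owned by the left side.
E' = (σ[g<=7](T) ⋈[a=h] R)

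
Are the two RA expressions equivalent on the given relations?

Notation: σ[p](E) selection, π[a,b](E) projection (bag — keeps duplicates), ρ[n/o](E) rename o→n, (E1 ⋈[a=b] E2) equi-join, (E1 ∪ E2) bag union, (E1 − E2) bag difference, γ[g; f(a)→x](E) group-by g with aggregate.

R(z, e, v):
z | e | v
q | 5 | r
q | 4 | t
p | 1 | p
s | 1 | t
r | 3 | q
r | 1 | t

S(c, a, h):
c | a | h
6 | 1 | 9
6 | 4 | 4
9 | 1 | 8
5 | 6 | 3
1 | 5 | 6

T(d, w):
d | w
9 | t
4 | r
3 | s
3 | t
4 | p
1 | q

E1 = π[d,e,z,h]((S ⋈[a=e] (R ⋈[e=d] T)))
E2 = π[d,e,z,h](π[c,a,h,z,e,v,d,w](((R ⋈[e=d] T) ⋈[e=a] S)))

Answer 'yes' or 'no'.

E1 stepwise |·|:
  S → 5
  R → 6
  T → 6
  (R ⋈[e=d] T) → 7
  (S ⋈[a=e] (R ⋈[e=d] T)) → 8
  π[d,e,z,h]((S ⋈[a=e] (R ⋈[e=d] T))) → 8
E2 stepwise |·|:
  R → 6
  T → 6
  (R ⋈[e=d] T) → 7
  S → 5
  ((R ⋈[e=d] T) ⋈[e=a] S) → 8
  π[c,a,h,z,e,v,d,w](((R ⋈[e=d] T) ⋈[e=a] S)) → 8
  π[d,e,z,h](π[c,a,h,z,e,v,d,w](((R ⋈[e=d] T) ⋈[e=a] S))) → 8

E1 and E2 produce the same multiset:
d | e | z | h
1 | 1 | p | 8
1 | 1 | p | 9
1 | 1 | r | 8
1 | 1 | r | 9
1 | 1 | s | 8
1 | 1 | s | 9
4 | 4 | q | 4
4 | 4 | q | 4

yes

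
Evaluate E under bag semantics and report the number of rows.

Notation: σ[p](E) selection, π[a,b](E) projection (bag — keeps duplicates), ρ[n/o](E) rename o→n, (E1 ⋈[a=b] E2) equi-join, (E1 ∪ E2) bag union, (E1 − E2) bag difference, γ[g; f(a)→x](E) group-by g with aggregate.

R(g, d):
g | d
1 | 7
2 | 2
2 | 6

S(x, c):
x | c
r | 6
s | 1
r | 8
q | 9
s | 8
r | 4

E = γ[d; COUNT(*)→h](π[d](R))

Stepwise |·|:
  R → 3
  π[d](R) → 3
  γ[d; COUNT(*)→h](π[d](R)) → 3

|E| = 3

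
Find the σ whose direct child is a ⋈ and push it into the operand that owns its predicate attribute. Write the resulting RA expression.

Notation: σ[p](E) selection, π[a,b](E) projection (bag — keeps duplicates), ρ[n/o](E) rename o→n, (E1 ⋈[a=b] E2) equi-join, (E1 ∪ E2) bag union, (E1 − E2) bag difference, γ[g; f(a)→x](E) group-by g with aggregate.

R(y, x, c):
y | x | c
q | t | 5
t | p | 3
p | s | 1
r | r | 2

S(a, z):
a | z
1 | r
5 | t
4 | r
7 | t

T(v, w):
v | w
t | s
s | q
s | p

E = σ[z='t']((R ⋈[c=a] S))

σ filters on z, owned by the right side.
E' = (R ⋈[c=a] σ[z='t'](S))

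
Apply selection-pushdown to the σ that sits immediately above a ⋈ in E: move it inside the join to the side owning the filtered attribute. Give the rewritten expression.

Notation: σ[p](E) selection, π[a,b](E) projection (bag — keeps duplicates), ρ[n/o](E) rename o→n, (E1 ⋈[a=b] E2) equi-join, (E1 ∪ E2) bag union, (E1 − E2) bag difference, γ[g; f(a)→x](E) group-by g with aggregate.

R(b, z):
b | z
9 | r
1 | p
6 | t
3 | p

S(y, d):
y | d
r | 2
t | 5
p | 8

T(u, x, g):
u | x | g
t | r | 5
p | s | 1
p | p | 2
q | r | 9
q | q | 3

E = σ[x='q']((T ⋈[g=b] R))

σ filters on x, owned by the left side.
E' = (σ[x='q'](T) ⋈[g=b] R)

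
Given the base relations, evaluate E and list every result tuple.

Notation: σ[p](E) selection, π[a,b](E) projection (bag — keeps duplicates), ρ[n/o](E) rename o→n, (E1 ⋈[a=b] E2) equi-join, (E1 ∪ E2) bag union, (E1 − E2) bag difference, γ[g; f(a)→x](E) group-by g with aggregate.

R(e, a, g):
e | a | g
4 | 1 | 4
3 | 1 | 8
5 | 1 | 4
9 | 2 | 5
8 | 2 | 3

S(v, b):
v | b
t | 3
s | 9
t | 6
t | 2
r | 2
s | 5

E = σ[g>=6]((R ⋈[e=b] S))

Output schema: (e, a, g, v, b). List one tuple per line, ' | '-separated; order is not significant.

Subexpression sizes:
  R → 5
  S → 6
  (R ⋈[e=b] S) → 3
  σ[g>=6]((R ⋈[e=b] S)) → 1

== RESULT ==
e | a | g | v | b
3 | 1 | 8 | t | 3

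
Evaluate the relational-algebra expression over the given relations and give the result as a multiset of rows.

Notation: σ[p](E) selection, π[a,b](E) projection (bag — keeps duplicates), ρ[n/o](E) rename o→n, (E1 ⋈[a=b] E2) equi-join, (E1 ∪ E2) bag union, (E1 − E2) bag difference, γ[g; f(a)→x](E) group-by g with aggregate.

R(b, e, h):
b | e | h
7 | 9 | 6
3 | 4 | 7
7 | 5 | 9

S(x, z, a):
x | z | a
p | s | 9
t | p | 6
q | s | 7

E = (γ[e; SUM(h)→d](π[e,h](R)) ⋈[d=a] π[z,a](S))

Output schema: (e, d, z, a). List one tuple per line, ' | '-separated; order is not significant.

Row counts bottom-up:
  R → 3
  π[e,h](R) → 3
  γ[e; SUM(h)→d](π[e,h](R)) → 3
  S → 3
  π[z,a](S) → 3
  (γ[e; SUM(h)→d](π[e,h](R)) ⋈[d=a] π[z,a](S)) → 3

== RESULT ==
e | d | z | a
4 | 7 | s | 7
5 | 9 | s | 9
9 | 6 | p | 6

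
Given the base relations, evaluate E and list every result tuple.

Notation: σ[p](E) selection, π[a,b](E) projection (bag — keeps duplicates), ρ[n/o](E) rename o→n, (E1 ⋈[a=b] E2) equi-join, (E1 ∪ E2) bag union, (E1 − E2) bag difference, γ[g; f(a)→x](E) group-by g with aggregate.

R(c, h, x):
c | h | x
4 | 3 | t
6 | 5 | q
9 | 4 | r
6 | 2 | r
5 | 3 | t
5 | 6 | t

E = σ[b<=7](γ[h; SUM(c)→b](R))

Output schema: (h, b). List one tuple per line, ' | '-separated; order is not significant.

Subexpression sizes:
  R → 6
  γ[h; SUM(c)→b](R) → 5
  σ[b<=7](γ[h; SUM(c)→b](R)) → 3

== RESULT ==
h | b
2 | 6
5 | 6
6 | 5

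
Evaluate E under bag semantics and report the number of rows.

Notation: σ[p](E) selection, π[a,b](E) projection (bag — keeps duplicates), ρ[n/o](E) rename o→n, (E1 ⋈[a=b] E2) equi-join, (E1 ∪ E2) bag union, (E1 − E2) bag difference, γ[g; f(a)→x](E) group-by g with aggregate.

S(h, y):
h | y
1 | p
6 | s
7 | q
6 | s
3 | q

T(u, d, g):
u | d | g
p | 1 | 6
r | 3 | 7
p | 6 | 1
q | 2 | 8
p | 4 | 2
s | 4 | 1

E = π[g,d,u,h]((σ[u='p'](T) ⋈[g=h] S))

Row counts bottom-up:
  T → 6
  σ[u='p'](T) → 3
  S → 5
  (σ[u='p'](T) ⋈[g=h] S) → 3
  π[g,d,u,h]((σ[u='p'](T) ⋈[g=h] S)) → 3

|E| = 3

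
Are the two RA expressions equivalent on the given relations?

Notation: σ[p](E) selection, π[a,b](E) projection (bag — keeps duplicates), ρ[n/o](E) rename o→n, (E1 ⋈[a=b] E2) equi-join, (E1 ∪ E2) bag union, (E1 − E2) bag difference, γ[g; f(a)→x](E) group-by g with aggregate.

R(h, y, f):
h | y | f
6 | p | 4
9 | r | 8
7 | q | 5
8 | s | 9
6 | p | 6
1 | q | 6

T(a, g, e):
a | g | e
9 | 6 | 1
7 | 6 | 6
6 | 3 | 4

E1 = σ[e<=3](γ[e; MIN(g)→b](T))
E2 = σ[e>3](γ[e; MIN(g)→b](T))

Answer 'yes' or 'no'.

E1 subexpression sizes:
  T → 3
  γ[e; MIN(g)→b](T) → 3
  σ[e<=3](γ[e; MIN(g)→b](T)) → 1
E2 subexpression sizes:
  T → 3
  γ[e; MIN(g)→b](T) → 3
  σ[e>3](γ[e; MIN(g)→b](T)) → 2

E1 result:
e | b
1 | 6
E2 result:
e | b
4 | 3
6 | 6
Witness: (6, 6) appears 0× in E1 but 1× in E2.

no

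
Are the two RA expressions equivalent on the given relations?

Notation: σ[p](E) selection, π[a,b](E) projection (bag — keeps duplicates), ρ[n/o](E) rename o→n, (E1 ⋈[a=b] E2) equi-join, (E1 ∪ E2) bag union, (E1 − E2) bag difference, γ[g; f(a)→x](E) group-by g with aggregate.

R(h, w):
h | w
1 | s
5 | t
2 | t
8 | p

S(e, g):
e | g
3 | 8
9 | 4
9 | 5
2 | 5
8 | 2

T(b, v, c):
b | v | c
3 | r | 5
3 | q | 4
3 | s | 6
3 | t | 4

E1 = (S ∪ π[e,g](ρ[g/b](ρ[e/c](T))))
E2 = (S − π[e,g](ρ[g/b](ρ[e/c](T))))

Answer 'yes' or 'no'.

E1 subexpression sizes:
  S → 5
  T → 4
  ρ[e/c](T) → 4
  ρ[g/b](ρ[e/c](T)) → 4
  π[e,g](ρ[g/b](ρ[e/c](T))) → 4
  (S ∪ π[e,g](ρ[g/b](ρ[e/c](T)))) → 9
E2 subexpression sizes:
  S → 5
  T → 4
  ρ[e/c](T) → 4
  ρ[g/b](ρ[e/c](T)) → 4
  π[e,g](ρ[g/b](ρ[e/c](T))) → 4
  (S − π[e,g](ρ[g/b](ρ[e/c](T)))) → 5

E1 result:
e | g
2 | 5
3 | 8
4 | 3
4 | 3
5 | 3
6 | 3
8 | 2
9 | 4
9 | 5
E2 result:
e | g
2 | 5
3 | 8
8 | 2
9 | 4
9 | 5
Witness: (4, 3) appears 2× in E1 but 0× in E2.

no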